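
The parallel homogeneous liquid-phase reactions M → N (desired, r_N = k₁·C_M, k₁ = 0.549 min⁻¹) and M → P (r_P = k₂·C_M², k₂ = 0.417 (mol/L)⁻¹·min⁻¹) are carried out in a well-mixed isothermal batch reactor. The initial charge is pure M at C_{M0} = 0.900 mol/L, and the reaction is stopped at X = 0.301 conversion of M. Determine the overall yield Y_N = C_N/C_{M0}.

0.191

C_M = C_{M0}(1−X) = 0.6291 mol/L.
Along a PFR/batch, dC_N/dC_M = −r_N/(r_N+r_P) = −k₁/(k₁+k₂·C_M).
Integrating from C_{M0} to C_M: C_N = (0.549/0.417)·ln[(0.549+0.417·0.900)/(0.549+0.417·0.629)] = 1.317·ln(0.9243/0.8113) = 0.1716 mol/L.
Y_N = C_N/C_{M0} = 0.1716/0.900 = 0.191.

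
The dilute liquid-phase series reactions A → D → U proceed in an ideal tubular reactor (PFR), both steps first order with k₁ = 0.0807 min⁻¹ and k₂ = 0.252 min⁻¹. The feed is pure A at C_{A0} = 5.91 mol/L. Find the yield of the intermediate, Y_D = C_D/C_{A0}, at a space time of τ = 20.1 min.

Solving the coupled first-order balances gives C_D(τ) = [k₁/(k₂−k₁)]·C_{A0}·(e^(−k₁τ) − e^(−k₂τ)).
e^(−k₁τ) = e^(−0.0807×20.1) = e^(−1.622) = 0.1975; e^(−k₂τ) = e^(−5.065) = 0.006313.
C_D = 0.0807×5.91/(0.252−0.0807) × (0.1975−0.006313) = 2.784×0.1912 = 0.5323 mol/L.
Y_D = C_D/C_{A0} = 0.5323/5.91 = 0.0901.

0.0901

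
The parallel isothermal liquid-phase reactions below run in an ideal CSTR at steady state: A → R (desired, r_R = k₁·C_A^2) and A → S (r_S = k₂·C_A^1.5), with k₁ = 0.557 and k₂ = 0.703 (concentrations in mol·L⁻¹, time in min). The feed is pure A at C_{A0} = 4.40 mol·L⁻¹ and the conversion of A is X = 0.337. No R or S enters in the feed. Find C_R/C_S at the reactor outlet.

Exit C_A = C_{A0}(1−X) = 4.40×0.663 = 2.917 mol·L⁻¹.
A CSTR operates uniformly at the exit composition, giving r_R = 4.740 and r_S = 3.503 (each k·C_A^n at C_A = 2.917).
Overall selectivity = C_R/C_S = r_Rτ/(r_Sτ) = r_R/r_S = 1.35.

1.35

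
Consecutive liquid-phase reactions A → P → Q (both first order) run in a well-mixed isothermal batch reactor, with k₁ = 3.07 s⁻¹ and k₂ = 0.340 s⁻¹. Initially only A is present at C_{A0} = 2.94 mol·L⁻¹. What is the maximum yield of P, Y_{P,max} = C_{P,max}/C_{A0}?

For a first-order series the maximum intermediate yield is C_{P,max}/C_{A0} = (k₁/k₂)^[k₂/(k₂−k₁)].
= (3.07/0.340)^(0.340/(0.340−3.07)) = (9.029)^(-0.1245) = 0.7603.

0.760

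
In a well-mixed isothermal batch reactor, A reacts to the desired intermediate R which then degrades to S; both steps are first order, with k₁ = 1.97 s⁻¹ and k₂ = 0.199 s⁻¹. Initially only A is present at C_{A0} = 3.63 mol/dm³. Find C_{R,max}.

For a first-order series the maximum intermediate yield is C_{R,max}/C_{A0} = (k₁/k₂)^[k₂/(k₂−k₁)].
= (1.97/0.199)^(0.199/(0.199−1.97)) = (9.899)^(-0.1124) = 0.7729.
C_{R,max} = 0.7729×3.63 = 2.81 mol/dm³.

2.81 mol/dm³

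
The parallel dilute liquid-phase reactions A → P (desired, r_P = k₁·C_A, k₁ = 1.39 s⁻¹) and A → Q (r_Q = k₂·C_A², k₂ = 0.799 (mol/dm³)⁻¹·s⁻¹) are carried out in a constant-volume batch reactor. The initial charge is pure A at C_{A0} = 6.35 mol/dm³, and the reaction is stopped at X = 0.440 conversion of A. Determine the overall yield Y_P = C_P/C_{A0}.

C_A = C_{A0}(1−X) = 3.556 mol/dm³.
Along a PFR/batch, dC_P/dC_A = −r_P/(r_P+r_Q) = −k₁/(k₁+k₂·C_A).
Integrating from C_{A0} to C_A: C_P = (1.39/0.799)·ln[(1.39+0.799·6.35)/(1.39+0.799·3.56)] = 1.740·ln(6.464/4.231) = 0.7371 mol/dm³.
Y_P = C_P/C_{A0} = 0.7371/6.35 = 0.116.

0.116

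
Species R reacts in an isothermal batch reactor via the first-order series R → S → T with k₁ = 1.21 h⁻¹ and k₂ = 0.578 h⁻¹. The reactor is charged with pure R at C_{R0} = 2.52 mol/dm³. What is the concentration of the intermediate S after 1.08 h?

1.28 mol/dm³

For first-order series with pure R initially, C_S(t) = k₁C_{R0}/(k₂−k₁)·(e^(−k₁t) − e^(−k₂t)).
e^(−k₁t) = e^(−1.21×1.08) = e^(−1.307) = 0.2707; e^(−k₂t) = e^(−0.6242) = 0.5357.
C_S = 1.21×2.52/(0.578−1.21) × (0.2707−0.5357) = (-4.825)×(-0.2650) = 1.278 mol/dm³.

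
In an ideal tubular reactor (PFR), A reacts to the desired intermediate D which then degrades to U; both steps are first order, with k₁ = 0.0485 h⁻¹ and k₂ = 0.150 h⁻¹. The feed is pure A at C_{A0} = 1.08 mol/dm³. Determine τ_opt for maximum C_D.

11.1 h

The intermediate peaks when r₁ = r₂, i.e. k₁e^(−k₁τ) = k₂e^(−k₂τ), giving τ_opt = ln(k₂/k₁)/(k₂−k₁).
= ln(0.150/0.0485)/(0.150−0.0485) = ln(3.093)/0.1015 = 1.129/0.1015 = 11.1 h.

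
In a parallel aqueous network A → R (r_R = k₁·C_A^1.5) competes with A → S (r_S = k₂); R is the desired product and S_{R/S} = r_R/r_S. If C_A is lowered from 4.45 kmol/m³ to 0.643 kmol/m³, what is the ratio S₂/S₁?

S_{R/S} = (k₁/k₂)·C_A^1.5, so S₂/S₁ = (C_{A,2}/C_{A,1})^1.5.
= (0.643/4.45)^1.5 = (0.1445)^1.5 = 0.0549.
Selectivity toward R falls as C_A falls — high-concentration operation is favoured.

0.0549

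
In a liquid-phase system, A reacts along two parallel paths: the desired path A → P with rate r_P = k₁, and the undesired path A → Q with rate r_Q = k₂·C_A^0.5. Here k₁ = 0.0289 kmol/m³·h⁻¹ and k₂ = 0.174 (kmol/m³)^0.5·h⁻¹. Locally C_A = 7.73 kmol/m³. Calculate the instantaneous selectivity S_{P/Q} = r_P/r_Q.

S_{P/Q} = r_P/r_Q = (k₁)/(k₂·C_A^0.5) = (k₁/k₂)·C_A^-0.5.
= (0.0289) / (0.174×7.730^0.5) = 0.02890/0.4838 = 0.0597.
The undesired path is higher order in A, so low C_A (CSTR or dilute feed) favours P.

0.0597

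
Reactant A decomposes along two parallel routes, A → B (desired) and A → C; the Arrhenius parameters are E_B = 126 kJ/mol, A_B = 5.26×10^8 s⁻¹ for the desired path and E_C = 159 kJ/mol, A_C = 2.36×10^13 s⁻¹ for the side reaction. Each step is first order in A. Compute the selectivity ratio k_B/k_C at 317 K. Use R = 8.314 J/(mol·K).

6.11

With equal orders, S_{B/C} = k_B/k_C = (A_B/A_C)·exp[(E_C−E_B)/(RT)].
(E_C−E_B)/(RT) = (159−126)×10³/(8.314×317) = 33000/2636 = 12.52.
k_B/k_C = (5.26×10^8/2.36×10^13)·exp(12.52) = 2.229×10^-5 × 2.741×10^5 = 6.11.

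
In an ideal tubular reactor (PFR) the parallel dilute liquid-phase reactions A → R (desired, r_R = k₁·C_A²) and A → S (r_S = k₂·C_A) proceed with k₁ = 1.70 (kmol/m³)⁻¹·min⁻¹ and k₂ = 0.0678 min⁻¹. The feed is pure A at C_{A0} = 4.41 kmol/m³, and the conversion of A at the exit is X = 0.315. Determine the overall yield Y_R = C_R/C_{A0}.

0.312

C_A = C_{A0}(1−X) = 3.021 kmol/m³.
Along a PFR/batch, dC_S/dC_A = −r_S/(r_R+r_S) = −k₂/(k₂+k₁·C_A).
Integrating from C_{A0} to C_A: C_S = (0.0678/1.70)·ln[(0.0678+1.70·4.41)/(0.0678+1.70·3.02)] = 0.03988·ln(7.565/5.203) = 0.01492 kmol/m³.
Then C_R = (C_{A0}−C_A) − C_S = 1.389 − 0.01492 = 1.374 kmol/m³.
Y_R = C_R/C_{A0} = 1.374/4.41 = 0.312.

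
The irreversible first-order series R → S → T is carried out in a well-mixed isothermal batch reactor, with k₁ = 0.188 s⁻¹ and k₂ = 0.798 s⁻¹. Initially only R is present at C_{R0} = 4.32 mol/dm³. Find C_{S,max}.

0.652 mol/dm³

At the optimum, C_{S,max}/C_{R0} = (k₁/k₂)^[k₂/(k₂−k₁)].
= (0.188/0.798)^(0.798/(0.798−0.188)) = (0.2356)^(1.308) = 0.1509.
C_{S,max} = 0.1509×4.32 = 0.652 mol/dm³.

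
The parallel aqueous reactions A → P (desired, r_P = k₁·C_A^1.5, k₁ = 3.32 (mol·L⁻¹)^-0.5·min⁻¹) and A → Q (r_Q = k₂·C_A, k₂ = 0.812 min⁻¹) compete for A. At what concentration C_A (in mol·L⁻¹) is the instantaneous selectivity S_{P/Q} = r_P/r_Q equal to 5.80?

2.01 mol·L⁻¹

S_{P/Q} = (k₁/k₂)·C_A^0.5 ⇒ C_A = (S·k₂/k₁)^(2).
= (5.80×0.812/3.32)^(2) = (1.419)^(2) = 2.01 mol·L⁻¹.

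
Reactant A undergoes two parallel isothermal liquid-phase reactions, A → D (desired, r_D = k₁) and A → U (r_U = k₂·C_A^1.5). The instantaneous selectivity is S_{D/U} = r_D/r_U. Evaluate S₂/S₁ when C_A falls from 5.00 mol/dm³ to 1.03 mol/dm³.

S_{D/U} = (k₁/k₂)·C_A^-1.5, so S₂/S₁ = (C_{A,2}/C_{A,1})^-1.5.
= (1.03/5.00)^(-1.5) = (0.2060)^(-1.5) = 10.7.
Selectivity toward D rises as C_A falls — low-concentration operation is favoured.

10.7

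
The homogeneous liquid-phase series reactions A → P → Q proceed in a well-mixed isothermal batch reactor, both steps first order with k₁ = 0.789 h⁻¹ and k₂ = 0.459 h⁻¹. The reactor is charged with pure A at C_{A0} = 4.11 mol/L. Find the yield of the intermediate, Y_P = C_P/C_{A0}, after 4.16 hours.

The intermediate concentration in a first-order A→B→C sequence is C_P = k₁C_{A0}(e^(−k₁t) − e^(−k₂t))/(k₂−k₁).
e^(−k₁t) = e^(−0.789×4.16) = e^(−3.282) = 0.03754; e^(−k₂t) = e^(−1.909) = 0.1482.
C_P = 0.789×4.11/(0.459−0.789) × (0.03754−0.1482) = (-9.827)×(-0.1106) = 1.087 mol/L.
Y_P = C_P/C_{A0} = 1.087/4.11 = 0.264.

0.264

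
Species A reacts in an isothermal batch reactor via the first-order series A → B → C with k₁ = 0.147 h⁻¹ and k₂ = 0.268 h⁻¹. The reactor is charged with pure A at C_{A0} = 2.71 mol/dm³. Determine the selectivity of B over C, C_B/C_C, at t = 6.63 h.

For first-order series with pure A initially, C_B(t) = k₁C_{A0}/(k₂−k₁)·(e^(−k₁t) − e^(−k₂t)).
e^(−k₁t) = e^(−0.147×6.63) = e^(−0.9746) = 0.3773; e^(−k₂t) = e^(−1.777) = 0.1692.
C_B = 0.147×2.71/(0.268−0.147) × (0.3773−0.1692) = 3.292×0.2082 = 0.6854 mol/dm³.
C_A = C_{A0}e^(−k₁t) = 1.023 mol/dm³, so C_C = C_{A0}−C_A−C_B = 1.002 mol/dm³; C_B/C_C = 0.684.

0.684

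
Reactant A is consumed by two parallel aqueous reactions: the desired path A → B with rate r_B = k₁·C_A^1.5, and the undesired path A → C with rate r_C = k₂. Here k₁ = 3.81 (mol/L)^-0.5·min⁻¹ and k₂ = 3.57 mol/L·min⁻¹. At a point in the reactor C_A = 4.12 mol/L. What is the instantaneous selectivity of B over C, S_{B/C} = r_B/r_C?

S_{B/C} = r_B/r_C = (k₁·C_A^1.5)/(k₂) = (k₁/k₂)·C_A^1.5.
= (3.81×4.120^1.5) / (3.57) = 31.86/3.570 = 8.92.
Since the desired path is higher order in A, keeping C_A high (PFR or concentrated feed) favours B.

8.92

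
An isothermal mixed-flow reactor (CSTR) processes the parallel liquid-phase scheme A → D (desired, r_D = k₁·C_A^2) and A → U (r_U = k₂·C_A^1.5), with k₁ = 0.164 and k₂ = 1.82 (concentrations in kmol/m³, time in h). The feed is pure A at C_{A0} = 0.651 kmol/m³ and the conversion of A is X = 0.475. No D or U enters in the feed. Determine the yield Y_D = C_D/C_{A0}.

0.0238

Exit C_A = C_{A0}(1−X) = 0.651×0.525 = 0.3418 kmol/m³.
Rates in a CSTR are evaluated at the outlet concentration: r_D = 0.164×0.3418^2 = 0.01916, r_U = 1.82×0.3418^1.5 = 0.3636.
Fraction of consumed A going to D: r_D/(r_D+r_U) = 0.05004.
C_D = 0.05004·C_{A0}·X = 0.05004×0.651×0.475 = 0.0155 kmol/m³; Y_D = C_D/C_{A0} = 0.0238.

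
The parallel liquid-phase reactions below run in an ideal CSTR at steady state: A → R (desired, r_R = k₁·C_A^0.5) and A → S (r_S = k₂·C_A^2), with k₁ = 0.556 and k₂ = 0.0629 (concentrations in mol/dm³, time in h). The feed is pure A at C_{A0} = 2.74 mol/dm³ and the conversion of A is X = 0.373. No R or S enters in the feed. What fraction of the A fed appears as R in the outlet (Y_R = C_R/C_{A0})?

0.297

Exit C_A = C_{A0}(1−X) = 2.74×0.627 = 1.718 mol/dm³.
In a CSTR the entire volume is at exit conditions, so r_R = 0.556×1.718^0.5 = 0.7288 and r_S = 0.0629×1.718^2 = 0.1856.
Fraction of consumed A going to R: r_R/(r_R+r_S) = 0.7970.
C_R = 0.7970·C_{A0}·X = 0.7970×2.74×0.373 = 0.815 mol/dm³; Y_R = C_R/C_{A0} = 0.297.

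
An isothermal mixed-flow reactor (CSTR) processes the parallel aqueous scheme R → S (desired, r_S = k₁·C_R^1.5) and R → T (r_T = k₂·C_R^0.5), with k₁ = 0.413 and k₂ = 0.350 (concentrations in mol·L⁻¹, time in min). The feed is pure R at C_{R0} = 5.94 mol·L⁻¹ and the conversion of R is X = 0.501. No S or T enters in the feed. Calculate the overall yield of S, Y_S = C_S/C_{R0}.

Exit C_R = C_{R0}(1−X) = 5.94×0.499 = 2.964 mol·L⁻¹.
In a CSTR the entire volume is at exit conditions, so r_S = 0.413×2.964^1.5 = 2.108 and r_T = 0.350×2.964^0.5 = 0.6026.
Fraction of consumed R going to S: r_S/(r_S+r_T) = 0.7777.
C_S = 0.7777·C_{R0}·X = 0.7777×5.94×0.501 = 2.31 mol·L⁻¹; Y_S = C_S/C_{R0} = 0.390.

0.390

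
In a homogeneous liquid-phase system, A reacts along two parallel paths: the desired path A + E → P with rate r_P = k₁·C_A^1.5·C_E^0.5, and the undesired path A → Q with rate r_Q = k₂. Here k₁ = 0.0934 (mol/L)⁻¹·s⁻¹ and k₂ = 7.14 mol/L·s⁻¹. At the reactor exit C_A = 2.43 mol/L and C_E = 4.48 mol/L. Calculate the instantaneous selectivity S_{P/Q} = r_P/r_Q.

S_{P/Q} = r_P/r_Q = (k₁·C_A^1.5·C_E^0.5)/(k₂) = (k₁/k₂)·C_A^1.5·C_E^0.5.
= (0.0934×2.430^1.5×4.480^0.5) / (7.14) = 0.7489/7.140 = 0.105.

0.105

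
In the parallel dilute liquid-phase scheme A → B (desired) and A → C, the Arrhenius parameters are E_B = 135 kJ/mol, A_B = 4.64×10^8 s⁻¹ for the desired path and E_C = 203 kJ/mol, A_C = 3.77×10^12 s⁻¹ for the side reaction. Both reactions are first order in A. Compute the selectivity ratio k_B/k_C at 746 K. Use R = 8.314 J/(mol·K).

7.11

k_B/k_C = (A_B/A_C)·exp[−(E_B−E_C)/(RT)] = (A_B/A_C)·exp[(E_C−E_B)/(RT)].
(E_C−E_B)/(RT) = (203−135)×10³/(8.314×746) = 68000/6202 = 10.96.
k_B/k_C = (4.64×10^8/3.77×10^12)·exp(10.96) = 1.231×10^-4 × 57744 = 7.11.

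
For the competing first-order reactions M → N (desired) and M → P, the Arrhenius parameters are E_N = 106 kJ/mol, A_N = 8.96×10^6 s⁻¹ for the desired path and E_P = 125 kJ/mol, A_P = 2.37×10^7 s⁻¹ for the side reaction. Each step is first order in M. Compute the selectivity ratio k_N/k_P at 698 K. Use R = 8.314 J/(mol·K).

With equal orders, S_{N/P} = k_N/k_P = (A_N/A_P)·exp[(E_P−E_N)/(RT)].
(E_P−E_N)/(RT) = (125−106)×10³/(8.314×698) = 19000/5803 = 3.274.
k_N/k_P = (8.96×10^6/2.37×10^7)·exp(3.274) = 0.3781 × 26.42 = 9.99.
Since E_N < E_P, lowering the temperature improves selectivity toward N.

9.99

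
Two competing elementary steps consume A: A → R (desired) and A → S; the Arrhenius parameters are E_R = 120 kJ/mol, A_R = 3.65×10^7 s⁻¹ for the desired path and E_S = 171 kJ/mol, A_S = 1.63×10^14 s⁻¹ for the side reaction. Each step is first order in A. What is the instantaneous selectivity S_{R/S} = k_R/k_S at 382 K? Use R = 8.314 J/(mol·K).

k_R/k_S = (A_R/A_S)·exp[−(E_R−E_S)/(RT)] = (A_R/A_S)·exp[(E_S−E_R)/(RT)].
(E_S−E_R)/(RT) = (171−120)×10³/(8.314×382) = 51000/3176 = 16.06.
k_R/k_S = (3.65×10^7/1.63×10^14)·exp(16.06) = 2.239×10^-7 × 9.419×10^6 = 2.11.

2.11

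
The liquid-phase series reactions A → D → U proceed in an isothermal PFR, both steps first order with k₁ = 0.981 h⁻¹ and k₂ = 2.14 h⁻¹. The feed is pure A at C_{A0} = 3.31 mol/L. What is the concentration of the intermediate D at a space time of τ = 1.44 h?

0.554 mol/L

The intermediate concentration in a first-order A→B→C sequence is C_D = k₁C_{A0}(e^(−k₁τ) − e^(−k₂τ))/(k₂−k₁).
e^(−k₁τ) = e^(−0.981×1.44) = e^(−1.413) = 0.2435; e^(−k₂τ) = e^(−3.082) = 0.04589.
C_D = 0.981×3.31/(2.14−0.981) × (0.2435−0.04589) = 2.802×0.1976 = 0.5536 mol/L.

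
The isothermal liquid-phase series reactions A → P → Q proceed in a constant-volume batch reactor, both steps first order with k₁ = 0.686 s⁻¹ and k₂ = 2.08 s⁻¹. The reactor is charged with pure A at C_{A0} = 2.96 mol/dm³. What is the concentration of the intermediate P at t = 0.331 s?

0.429 mol/dm³

For first-order series with pure A initially, C_P(t) = k₁C_{A0}/(k₂−k₁)·(e^(−k₁t) − e^(−k₂t)).
e^(−k₁t) = e^(−0.686×0.331) = e^(−0.2271) = 0.7969; e^(−k₂t) = e^(−0.6885) = 0.5023.
C_P = 0.686×2.96/(2.08−0.686) × (0.7969−0.5023) = 1.457×0.2945 = 0.4290 mol/dm³.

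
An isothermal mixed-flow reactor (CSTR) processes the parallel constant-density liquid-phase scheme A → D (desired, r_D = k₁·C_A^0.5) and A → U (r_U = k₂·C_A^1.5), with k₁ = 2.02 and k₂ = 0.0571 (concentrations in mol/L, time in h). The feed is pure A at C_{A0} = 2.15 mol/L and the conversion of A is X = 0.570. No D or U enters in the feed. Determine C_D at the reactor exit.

Exit C_A = C_{A0}(1−X) = 2.15×0.430 = 0.9245 mol/L.
A CSTR operates uniformly at the exit composition, giving r_D = 1.942 and r_U = 0.05076 (each k·C_A^n at C_A = 0.9245).
Fraction of consumed A going to D: r_D/(r_D+r_U) = 0.9745.
C_D = 0.9745·C_{A0}·X = 0.9745×2.15×0.570 = 1.19 mol/L.

1.19 mol/L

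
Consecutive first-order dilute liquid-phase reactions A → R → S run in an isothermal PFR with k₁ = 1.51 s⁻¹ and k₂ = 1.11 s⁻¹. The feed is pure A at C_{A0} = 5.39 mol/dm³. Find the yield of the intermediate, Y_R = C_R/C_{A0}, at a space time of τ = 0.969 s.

0.414

Solving the coupled first-order balances gives C_R(τ) = [k₁/(k₂−k₁)]·C_{A0}·(e^(−k₁τ) − e^(−k₂τ)).
e^(−k₁τ) = e^(−1.51×0.969) = e^(−1.463) = 0.2315; e^(−k₂τ) = e^(−1.076) = 0.3411.
C_R = 1.51×5.39/(1.11−1.51) × (0.2315−0.3411) = (-20.35)×(-0.1096) = 2.230 mol/dm³.
Y_R = C_R/C_{A0} = 2.230/5.39 = 0.414.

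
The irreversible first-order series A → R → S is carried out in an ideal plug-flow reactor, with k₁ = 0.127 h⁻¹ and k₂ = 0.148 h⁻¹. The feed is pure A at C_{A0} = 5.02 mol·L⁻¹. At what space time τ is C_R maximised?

7.29 h

For first-order series the maximum of C_R occurs at τ_opt = ln(k₂/k₁)/(k₂−k₁).
= ln(0.148/0.127)/(0.148−0.127) = ln(1.165)/0.02100 = 0.1530/0.02100 = 7.29 h.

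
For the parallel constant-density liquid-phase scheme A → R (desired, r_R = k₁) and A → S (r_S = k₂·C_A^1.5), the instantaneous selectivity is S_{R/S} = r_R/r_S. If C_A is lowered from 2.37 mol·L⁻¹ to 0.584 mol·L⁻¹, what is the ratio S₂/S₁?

8.18

S_{R/S} = (k₁/k₂)·C_A^-1.5, so S₂/S₁ = (C_{A,2}/C_{A,1})^-1.5.
= (0.584/2.37)^(-1.5) = (0.2464)^(-1.5) = 8.18.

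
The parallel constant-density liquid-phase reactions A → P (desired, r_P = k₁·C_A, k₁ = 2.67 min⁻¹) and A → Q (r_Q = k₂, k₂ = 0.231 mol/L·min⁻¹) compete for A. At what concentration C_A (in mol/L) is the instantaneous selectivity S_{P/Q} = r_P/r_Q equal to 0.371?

0.0321 mol/L

S_{P/Q} = (k₁/k₂)·C_A ⇒ C_A = S·k₂/k₁.
= 0.371×0.231/2.67 = 0.0321 mol/L.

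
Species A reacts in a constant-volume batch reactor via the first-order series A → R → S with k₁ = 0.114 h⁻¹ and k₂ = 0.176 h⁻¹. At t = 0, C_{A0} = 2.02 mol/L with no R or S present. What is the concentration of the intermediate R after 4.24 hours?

For first-order series with pure A initially, C_R(t) = k₁C_{A0}/(k₂−k₁)·(e^(−k₁t) − e^(−k₂t)).
e^(−k₁t) = e^(−0.114×4.24) = e^(−0.4834) = 0.6167; e^(−k₂t) = e^(−0.7462) = 0.4741.
C_R = 0.114×2.02/(0.176−0.114) × (0.6167−0.4741) = 3.714×0.1426 = 0.5295 mol/L.

0.530 mol/L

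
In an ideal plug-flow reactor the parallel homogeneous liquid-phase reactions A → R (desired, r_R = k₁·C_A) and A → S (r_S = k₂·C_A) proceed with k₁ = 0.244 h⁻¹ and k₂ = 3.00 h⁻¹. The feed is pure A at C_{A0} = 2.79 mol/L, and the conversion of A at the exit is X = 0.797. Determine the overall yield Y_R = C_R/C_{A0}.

C_A = C_{A0}(1−X) = 0.5664 mol/L.
Both paths are first order in A, so the instantaneous fraction to R is constant: dC_R/d(−C_A) = k₁/(k₁+k₂) = 0.07522.
C_R = 0.07522·(C_{A0}−C_A) = 0.07522×2.224 = 0.167 mol/L.
Y_R = C_R/C_{A0} = 0.1673/2.79 = 0.0599.

0.0599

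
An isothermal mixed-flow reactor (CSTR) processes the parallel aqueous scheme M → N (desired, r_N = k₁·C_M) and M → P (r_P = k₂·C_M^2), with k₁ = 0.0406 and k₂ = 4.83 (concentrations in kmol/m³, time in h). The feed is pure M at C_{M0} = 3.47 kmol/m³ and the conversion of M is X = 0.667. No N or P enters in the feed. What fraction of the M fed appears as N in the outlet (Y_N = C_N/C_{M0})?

Exit C_M = C_{M0}(1−X) = 3.47×0.333 = 1.156 kmol/m³.
In a CSTR the entire volume is at exit conditions, so r_N = 0.0406×1.156 = 0.04691 and r_P = 4.83×1.156^2 = 6.449.
Fraction of consumed M going to N: r_N/(r_N+r_P) = 0.007222.
C_N = 0.007222·C_{M0}·X = 0.007222×3.47×0.667 = 0.0167 kmol/m³; Y_N = C_N/C_{M0} = 0.00482.

0.00482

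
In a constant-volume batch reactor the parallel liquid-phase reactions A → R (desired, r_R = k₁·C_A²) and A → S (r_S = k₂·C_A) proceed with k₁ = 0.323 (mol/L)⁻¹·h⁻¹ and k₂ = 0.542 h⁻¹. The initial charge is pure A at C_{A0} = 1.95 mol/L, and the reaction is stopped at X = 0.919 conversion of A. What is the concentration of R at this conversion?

C_A = C_{A0}(1−X) = 0.1579 mol/L.
Along a PFR/batch, dC_S/dC_A = −r_S/(r_R+r_S) = −k₂/(k₂+k₁·C_A).
Integrating from C_{A0} to C_A: C_S = (0.542/0.323)·ln[(0.542+0.323·1.95)/(0.542+0.323·0.158)] = 1.678·ln(1.172/0.5930) = 1.143 mol/L.
Then C_R = (C_{A0}−C_A) − C_S = 1.792 − 1.143 = 0.6491 mol/L.

0.649 mol/L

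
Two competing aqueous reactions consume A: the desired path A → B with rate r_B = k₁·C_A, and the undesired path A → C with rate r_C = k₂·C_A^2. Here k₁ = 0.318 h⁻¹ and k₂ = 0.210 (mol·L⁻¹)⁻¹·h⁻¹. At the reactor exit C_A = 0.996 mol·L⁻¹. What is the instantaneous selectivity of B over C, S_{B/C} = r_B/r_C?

1.52

S_{B/C} = r_B/r_C = (k₁·C_A)/(k₂·C_A^2) = (k₁/k₂)·C_A⁻¹.
= (0.318×0.9960) / (0.210×0.9960^2) = 0.3167/0.2083 = 1.52.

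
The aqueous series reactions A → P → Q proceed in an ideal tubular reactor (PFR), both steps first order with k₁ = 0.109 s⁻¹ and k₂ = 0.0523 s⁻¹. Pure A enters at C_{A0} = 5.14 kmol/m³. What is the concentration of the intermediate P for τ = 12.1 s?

2.61 kmol/m³

The intermediate concentration in a first-order A→B→C sequence is C_P = k₁C_{A0}(e^(−k₁τ) − e^(−k₂τ))/(k₂−k₁).
e^(−k₁τ) = e^(−0.109×12.1) = e^(−1.319) = 0.2674; e^(−k₂τ) = e^(−0.6328) = 0.5311.
C_P = 0.109×5.14/(0.0523−0.109) × (0.2674−0.5311) = (-9.881)×(-0.2637) = 2.605 kmol/m³.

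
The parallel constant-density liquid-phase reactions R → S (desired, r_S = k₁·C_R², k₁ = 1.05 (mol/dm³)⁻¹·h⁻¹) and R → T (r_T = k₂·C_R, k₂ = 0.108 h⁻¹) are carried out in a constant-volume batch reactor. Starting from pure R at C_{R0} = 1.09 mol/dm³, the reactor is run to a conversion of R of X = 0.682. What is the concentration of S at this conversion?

C_R = C_{R0}(1−X) = 0.3466 mol/dm³.
Along a PFR/batch, dC_T/dC_R = −r_T/(r_S+r_T) = −k₂/(k₂+k₁·C_R).
Integrating from C_{R0} to C_R: C_T = (0.108/1.05)·ln[(0.108+1.05·1.09)/(0.108+1.05·0.347)] = 0.1029·ln(1.253/0.4720) = 0.1004 mol/dm³.
Then C_S = (C_{R0}−C_R) − C_T = 0.7434 − 0.1004 = 0.6430 mol/dm³.

0.643 mol/dm³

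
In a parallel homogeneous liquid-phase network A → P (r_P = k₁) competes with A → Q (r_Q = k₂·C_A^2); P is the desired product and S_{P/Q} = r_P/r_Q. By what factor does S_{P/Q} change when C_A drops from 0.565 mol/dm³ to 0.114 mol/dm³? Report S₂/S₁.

S_{P/Q} = (k₁/k₂)·C_A^-2, so S₂/S₁ = (C_{A,2}/C_{A,1})^-2.
= (0.114/0.565)^(-2) = (0.2018)^(-2) = 24.6.

24.6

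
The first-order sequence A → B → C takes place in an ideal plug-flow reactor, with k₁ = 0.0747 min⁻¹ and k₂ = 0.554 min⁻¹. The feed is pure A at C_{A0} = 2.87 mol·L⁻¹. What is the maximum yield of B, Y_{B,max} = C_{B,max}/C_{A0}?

0.0987

Evaluating C_B at τ_opt = ln(k₂/k₁)/(k₂−k₁) gives C_{B,max}/C_{A0} = (k₁/k₂)^[k₂/(k₂−k₁)].
= (0.0747/0.554)^(0.554/(0.554−0.0747)) = (0.1348)^(1.156) = 0.09867.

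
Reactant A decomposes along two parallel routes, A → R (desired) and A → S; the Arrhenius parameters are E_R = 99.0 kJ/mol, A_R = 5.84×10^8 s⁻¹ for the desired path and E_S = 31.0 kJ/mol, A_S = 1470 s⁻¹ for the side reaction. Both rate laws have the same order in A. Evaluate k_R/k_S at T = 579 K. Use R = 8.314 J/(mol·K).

0.291

With equal orders, S_{R/S} = k_R/k_S = (A_R/A_S)·exp[(E_S−E_R)/(RT)].
(E_S−E_R)/(RT) = (31.0−99.0)×10³/(8.314×579) = -68000/4814 = -14.13.
k_R/k_S = (5.84×10^8/1470)·exp(-14.13) = 3.973×10^5 × 7.331×10^-7 = 0.291.
Since E_R > E_S, raising the temperature improves selectivity toward R.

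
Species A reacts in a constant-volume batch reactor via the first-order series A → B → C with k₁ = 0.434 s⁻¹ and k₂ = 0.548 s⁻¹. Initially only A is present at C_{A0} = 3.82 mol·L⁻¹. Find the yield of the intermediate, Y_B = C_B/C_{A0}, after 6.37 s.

0.124

The intermediate concentration in a first-order A→B→C sequence is C_B = k₁C_{A0}(e^(−k₁t) − e^(−k₂t))/(k₂−k₁).
e^(−k₁t) = e^(−0.434×6.37) = e^(−2.765) = 0.06300; e^(−k₂t) = e^(−3.491) = 0.03048.
C_B = 0.434×3.82/(0.548−0.434) × (0.06300−0.03048) = 14.54×0.03252 = 0.4730 mol·L⁻¹.
Y_B = C_B/C_{A0} = 0.4730/3.82 = 0.124.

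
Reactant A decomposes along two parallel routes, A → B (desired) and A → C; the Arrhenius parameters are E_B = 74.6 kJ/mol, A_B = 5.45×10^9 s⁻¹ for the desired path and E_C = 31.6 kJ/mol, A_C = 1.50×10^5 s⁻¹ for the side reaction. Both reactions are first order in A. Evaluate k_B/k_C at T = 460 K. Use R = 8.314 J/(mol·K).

0.476

Since both paths have the same order in A, the concentration cancels and S_{B/C} = k_B/k_C = (A_B/A_C)·exp[(E_C−E_B)/(RT)].
(E_C−E_B)/(RT) = (31.6−74.6)×10³/(8.314×460) = -43000/3824 = -11.24.
k_B/k_C = (5.45×10^9/1.50×10^5)·exp(-11.24) = 36333 × 1.309×10^-5 = 0.476.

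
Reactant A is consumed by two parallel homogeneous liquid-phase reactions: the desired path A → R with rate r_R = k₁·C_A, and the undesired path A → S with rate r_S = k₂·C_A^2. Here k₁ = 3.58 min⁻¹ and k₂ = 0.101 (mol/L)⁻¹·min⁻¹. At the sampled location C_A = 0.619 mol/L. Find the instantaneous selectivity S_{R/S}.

57.3

S_{R/S} = r_R/r_S = (k₁·C_A)/(k₂·C_A^2) = (k₁/k₂)·C_A⁻¹.
= (3.58×0.6190) / (0.101×0.6190^2) = 2.216/0.03870 = 57.3.
The undesired path is higher order in A, so low C_A (CSTR or dilute feed) favours R.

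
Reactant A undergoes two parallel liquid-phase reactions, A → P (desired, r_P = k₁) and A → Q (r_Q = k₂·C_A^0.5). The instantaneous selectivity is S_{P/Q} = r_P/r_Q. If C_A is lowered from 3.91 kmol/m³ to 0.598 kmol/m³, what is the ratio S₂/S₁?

2.56

S_{P/Q} = (k₁/k₂)·C_A^-0.5, so S₂/S₁ = (C_{A,2}/C_{A,1})^-0.5.
= (0.598/3.91)^(-0.5) = (0.1529)^(-0.5) = 2.56.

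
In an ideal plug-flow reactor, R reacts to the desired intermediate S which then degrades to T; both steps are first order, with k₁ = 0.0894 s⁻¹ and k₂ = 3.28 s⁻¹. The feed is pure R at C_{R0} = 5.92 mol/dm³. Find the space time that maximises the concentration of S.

1.13 s

For first-order series the maximum of C_S occurs at τ_opt = ln(k₂/k₁)/(k₂−k₁).
= ln(3.28/0.0894)/(3.28−0.0894) = ln(36.69)/3.191 = 3.602/3.191 = 1.13 s.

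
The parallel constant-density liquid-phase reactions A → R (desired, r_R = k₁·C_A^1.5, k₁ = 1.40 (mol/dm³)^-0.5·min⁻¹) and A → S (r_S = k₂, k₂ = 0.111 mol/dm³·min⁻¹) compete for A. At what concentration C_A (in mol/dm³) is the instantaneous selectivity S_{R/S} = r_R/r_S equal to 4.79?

S_{R/S} = (k₁/k₂)·C_A^1.5 ⇒ C_A = (S·k₂/k₁)^(1/1.5).
= (4.79×0.111/1.40)^(0.6667) = (0.3798)^(0.6667) = 0.524 mol/dm³.

0.524 mol/dm³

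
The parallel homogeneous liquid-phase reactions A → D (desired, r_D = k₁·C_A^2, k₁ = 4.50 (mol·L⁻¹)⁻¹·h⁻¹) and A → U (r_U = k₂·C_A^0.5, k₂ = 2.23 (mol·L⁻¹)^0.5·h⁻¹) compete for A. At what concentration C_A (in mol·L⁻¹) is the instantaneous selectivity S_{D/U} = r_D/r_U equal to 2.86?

S_{D/U} = (k₁/k₂)·C_A^1.5 ⇒ C_A = (S·k₂/k₁)^(1/1.5).
= (2.86×2.23/4.50)^(0.6667) = (1.417)^(0.6667) = 1.26 mol·L⁻¹.

1.26 mol·L⁻¹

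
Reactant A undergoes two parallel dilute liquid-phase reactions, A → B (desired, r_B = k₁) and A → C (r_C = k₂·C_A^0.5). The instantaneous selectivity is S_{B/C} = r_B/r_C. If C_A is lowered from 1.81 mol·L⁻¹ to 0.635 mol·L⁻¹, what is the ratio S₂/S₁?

1.69

S_{B/C} = (k₁/k₂)·C_A^-0.5, so S₂/S₁ = (C_{A,2}/C_{A,1})^-0.5.
= (0.635/1.81)^(-0.5) = (0.3508)^(-0.5) = 1.69.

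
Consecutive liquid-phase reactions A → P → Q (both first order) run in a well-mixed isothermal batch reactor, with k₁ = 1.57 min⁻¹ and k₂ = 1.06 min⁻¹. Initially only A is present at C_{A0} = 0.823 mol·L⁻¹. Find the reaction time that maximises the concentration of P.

0.770 min

Setting dC_P/dt = 0 gives t_opt = ln(k₂/k₁)/(k₂−k₁).
= ln(1.06/1.57)/(1.06−1.57) = ln(0.6752)/-0.5100 = -0.3928/-0.5100 = 0.770 min.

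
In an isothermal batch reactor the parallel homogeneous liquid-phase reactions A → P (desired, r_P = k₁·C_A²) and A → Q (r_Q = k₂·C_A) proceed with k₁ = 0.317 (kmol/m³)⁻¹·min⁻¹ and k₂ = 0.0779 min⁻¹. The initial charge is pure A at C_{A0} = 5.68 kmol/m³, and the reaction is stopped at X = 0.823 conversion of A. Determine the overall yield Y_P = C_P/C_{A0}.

0.756

C_A = C_{A0}(1−X) = 1.005 kmol/m³.
Along a PFR/batch, dC_Q/dC_A = −r_Q/(r_P+r_Q) = −k₂/(k₂+k₁·C_A).
Integrating from C_{A0} to C_A: C_Q = (0.0779/0.317)·ln[(0.0779+0.317·5.68)/(0.0779+0.317·1.01)] = 0.2457·ln(1.878/0.3966) = 0.3822 kmol/m³.
Then C_P = (C_{A0}−C_A) − C_Q = 4.675 − 0.3822 = 4.292 kmol/m³.
Y_P = C_P/C_{A0} = 4.292/5.68 = 0.756.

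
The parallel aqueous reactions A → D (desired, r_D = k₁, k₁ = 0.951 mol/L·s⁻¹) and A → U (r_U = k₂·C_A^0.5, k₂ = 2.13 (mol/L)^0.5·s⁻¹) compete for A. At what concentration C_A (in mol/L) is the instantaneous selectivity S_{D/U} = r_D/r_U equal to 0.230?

3.77 mol/L

S_{D/U} = (k₁/k₂)·C_A^-0.5 ⇒ C_A = (S·k₂/k₁)^(-2).
= (0.230×2.13/0.951)^(-2) = (0.5151)^(-2) = 3.77 mol/L.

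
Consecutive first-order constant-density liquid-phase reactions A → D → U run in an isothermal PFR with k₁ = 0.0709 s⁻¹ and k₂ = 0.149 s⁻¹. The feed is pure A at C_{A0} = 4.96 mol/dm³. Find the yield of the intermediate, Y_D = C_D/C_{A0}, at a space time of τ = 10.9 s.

The intermediate concentration in a first-order A→B→C sequence is C_D = k₁C_{A0}(e^(−k₁τ) − e^(−k₂τ))/(k₂−k₁).
e^(−k₁τ) = e^(−0.0709×10.9) = e^(−0.7728) = 0.4617; e^(−k₂τ) = e^(−1.624) = 0.1971.
C_D = 0.0709×4.96/(0.149−0.0709) × (0.4617−0.1971) = 4.503×0.2646 = 1.192 mol/dm³.
Y_D = C_D/C_{A0} = 1.192/4.96 = 0.240.

0.240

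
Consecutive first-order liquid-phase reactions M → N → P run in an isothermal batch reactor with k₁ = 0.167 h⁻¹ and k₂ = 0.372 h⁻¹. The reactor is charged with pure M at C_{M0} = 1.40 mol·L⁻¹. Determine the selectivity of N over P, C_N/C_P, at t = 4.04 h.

0.909

For first-order series with pure M initially, C_N(t) = k₁C_{M0}/(k₂−k₁)·(e^(−k₁t) − e^(−k₂t)).
e^(−k₁t) = e^(−0.167×4.04) = e^(−0.6747) = 0.5093; e^(−k₂t) = e^(−1.503) = 0.2225.
C_N = 0.167×1.40/(0.372−0.167) × (0.5093−0.2225) = 1.140×0.2868 = 0.3271 mol·L⁻¹.
C_M = C_{M0}e^(−k₁t) = 0.7130 mol·L⁻¹, so C_P = C_{M0}−C_M−C_N = 0.3598 mol·L⁻¹; C_N/C_P = 0.909.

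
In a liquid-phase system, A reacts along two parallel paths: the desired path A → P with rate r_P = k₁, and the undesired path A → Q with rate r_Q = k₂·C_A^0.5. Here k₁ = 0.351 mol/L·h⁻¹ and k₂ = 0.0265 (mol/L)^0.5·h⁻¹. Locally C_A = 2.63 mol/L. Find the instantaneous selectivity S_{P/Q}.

8.17

S_{P/Q} = r_P/r_Q = (k₁)/(k₂·C_A^0.5) = (k₁/k₂)·C_A^-0.5.
= (0.351) / (0.0265×2.630^0.5) = 0.3510/0.04298 = 8.17.
The undesired path is higher order in A, so low C_A (CSTR or dilute feed) favours P.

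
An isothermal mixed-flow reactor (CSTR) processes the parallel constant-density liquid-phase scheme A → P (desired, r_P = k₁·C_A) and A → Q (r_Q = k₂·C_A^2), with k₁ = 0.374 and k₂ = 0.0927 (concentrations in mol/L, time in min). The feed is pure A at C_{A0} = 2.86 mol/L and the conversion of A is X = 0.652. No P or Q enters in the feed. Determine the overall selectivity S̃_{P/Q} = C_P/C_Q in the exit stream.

4.05

Exit C_A = C_{A0}(1−X) = 2.86×0.348 = 0.9953 mol/L.
A CSTR operates uniformly at the exit composition, giving r_P = 0.3722 and r_Q = 0.09183 (each k·C_A^n at C_A = 0.9953).
Overall selectivity = C_P/C_Q = r_Pτ/(r_Qτ) = r_P/r_Q = 4.05.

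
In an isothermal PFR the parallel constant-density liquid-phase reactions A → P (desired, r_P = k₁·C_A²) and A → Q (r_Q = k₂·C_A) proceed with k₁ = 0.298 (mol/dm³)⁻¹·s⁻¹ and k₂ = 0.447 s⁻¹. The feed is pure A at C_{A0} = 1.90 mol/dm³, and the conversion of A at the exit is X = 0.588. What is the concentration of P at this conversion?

C_A = C_{A0}(1−X) = 0.7828 mol/dm³.
Along a PFR/batch, dC_Q/dC_A = −r_Q/(r_P+r_Q) = −k₂/(k₂+k₁·C_A).
Integrating from C_{A0} to C_A: C_Q = (0.447/0.298)·ln[(0.447+0.298·1.90)/(0.447+0.298·0.783)] = 1.500·ln(1.013/0.6803) = 0.5976 mol/dm³.
Then C_P = (C_{A0}−C_A) − C_Q = 1.117 − 0.5976 = 0.5196 mol/dm³.

0.520 mol/dm³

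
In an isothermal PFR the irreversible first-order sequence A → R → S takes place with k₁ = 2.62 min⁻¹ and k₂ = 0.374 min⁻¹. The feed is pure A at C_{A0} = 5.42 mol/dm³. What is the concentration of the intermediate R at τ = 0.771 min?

3.90 mol/dm³

Solving the coupled first-order balances gives C_R(τ) = [k₁/(k₂−k₁)]·C_{A0}·(e^(−k₁τ) − e^(−k₂τ)).
e^(−k₁τ) = e^(−2.62×0.771) = e^(−2.020) = 0.1327; e^(−k₂τ) = e^(−0.2884) = 0.7495.
C_R = 2.62×5.42/(0.374−2.62) × (0.1327−0.7495) = (-6.323)×(-0.6168) = 3.900 mol/dm³.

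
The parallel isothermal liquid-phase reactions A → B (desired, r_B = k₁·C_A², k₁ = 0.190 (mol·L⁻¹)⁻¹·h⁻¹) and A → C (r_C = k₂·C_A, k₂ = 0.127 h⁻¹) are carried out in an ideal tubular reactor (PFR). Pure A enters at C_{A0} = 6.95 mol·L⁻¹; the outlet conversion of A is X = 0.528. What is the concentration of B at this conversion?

C_A = C_{A0}(1−X) = 3.280 mol·L⁻¹.
Along a PFR/batch, dC_C/dC_A = −r_C/(r_B+r_C) = −k₂/(k₂+k₁·C_A).
Integrating from C_{A0} to C_A: C_C = (0.127/0.190)·ln[(0.127+0.190·6.95)/(0.127+0.190·3.28)] = 0.6684·ln(1.448/0.7503) = 0.4393 mol·L⁻¹.
Then C_B = (C_{A0}−C_A) − C_C = 3.670 − 0.4393 = 3.230 mol·L⁻¹.

3.23 mol·L⁻¹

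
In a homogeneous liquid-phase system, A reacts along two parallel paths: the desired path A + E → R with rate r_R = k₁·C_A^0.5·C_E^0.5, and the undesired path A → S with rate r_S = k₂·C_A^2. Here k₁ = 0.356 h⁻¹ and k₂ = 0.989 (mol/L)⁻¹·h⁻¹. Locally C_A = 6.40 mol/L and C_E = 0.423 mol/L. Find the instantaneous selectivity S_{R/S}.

S_{R/S} = r_R/r_S = (k₁·C_A^0.5·C_E^0.5)/(k₂·C_A^2) = (k₁/k₂)·C_A^-1.5·C_E^0.5.
= (0.356×6.400^0.5×0.4230^0.5) / (0.989×6.400^2) = 0.5857/40.51 = 0.0145.
The undesired path is higher order in A, so low C_A (CSTR or dilute feed) favours R.

0.0145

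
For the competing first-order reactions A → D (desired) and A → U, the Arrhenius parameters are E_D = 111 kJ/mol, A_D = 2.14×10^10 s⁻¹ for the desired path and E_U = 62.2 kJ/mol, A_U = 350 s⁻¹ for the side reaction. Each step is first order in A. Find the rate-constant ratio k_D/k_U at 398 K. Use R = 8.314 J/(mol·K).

24.1

With equal orders, S_{D/U} = k_D/k_U = (A_D/A_U)·exp[(E_U−E_D)/(RT)].
(E_U−E_D)/(RT) = (62.2−111)×10³/(8.314×398) = -48800/3309 = -14.75.
k_D/k_U = (2.14×10^10/350)·exp(-14.75) = 6.114×10^7 × 3.937×10^-7 = 24.1.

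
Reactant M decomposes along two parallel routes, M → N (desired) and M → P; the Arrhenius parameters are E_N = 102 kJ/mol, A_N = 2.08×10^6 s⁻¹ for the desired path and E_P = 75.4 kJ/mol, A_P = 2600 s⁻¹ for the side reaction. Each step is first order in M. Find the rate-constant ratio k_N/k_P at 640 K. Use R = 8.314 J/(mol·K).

5.40

With equal orders, S_{N/P} = k_N/k_P = (A_N/A_P)·exp[(E_P−E_N)/(RT)].
(E_P−E_N)/(RT) = (75.4−102)×10³/(8.314×640) = -26600/5321 = -4.999.
k_N/k_P = (2.08×10^6/2600)·exp(-4.999) = 800.0 × 0.006744 = 5.40.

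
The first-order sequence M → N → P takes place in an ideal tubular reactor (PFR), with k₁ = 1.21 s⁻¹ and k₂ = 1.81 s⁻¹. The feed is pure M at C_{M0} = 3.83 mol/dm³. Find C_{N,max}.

1.14 mol/dm³

At the optimum, C_{N,max}/C_{M0} = (k₁/k₂)^[k₂/(k₂−k₁)].
= (1.21/1.81)^(1.81/(1.81−1.21)) = (0.6685)^(3.017) = 0.2968.
C_{N,max} = 0.2968×3.83 = 1.14 mol/dm³.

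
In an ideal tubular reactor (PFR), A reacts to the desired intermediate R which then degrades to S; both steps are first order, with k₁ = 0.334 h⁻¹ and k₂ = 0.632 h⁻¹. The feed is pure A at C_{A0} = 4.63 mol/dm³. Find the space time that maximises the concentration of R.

Setting dC_R/dτ = 0 gives τ_opt = ln(k₂/k₁)/(k₂−k₁).
= ln(0.632/0.334)/(0.632−0.334) = ln(1.892)/0.2980 = 0.6377/0.2980 = 2.14 h.

2.14 h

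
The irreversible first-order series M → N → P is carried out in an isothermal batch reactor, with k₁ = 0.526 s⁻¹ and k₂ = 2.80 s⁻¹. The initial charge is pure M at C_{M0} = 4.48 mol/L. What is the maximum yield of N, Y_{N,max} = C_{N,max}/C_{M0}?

0.128

At the optimum, C_{N,max}/C_{M0} = (k₁/k₂)^[k₂/(k₂−k₁)].
= (0.526/2.80)^(2.80/(2.80−0.526)) = (0.1879)^(1.231) = 0.1276.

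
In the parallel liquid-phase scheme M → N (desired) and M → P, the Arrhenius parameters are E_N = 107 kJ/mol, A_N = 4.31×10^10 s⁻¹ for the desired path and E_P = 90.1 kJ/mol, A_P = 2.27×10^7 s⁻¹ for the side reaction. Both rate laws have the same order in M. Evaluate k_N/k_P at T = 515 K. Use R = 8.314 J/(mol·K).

36.7

With equal orders, S_{N/P} = k_N/k_P = (A_N/A_P)·exp[(E_P−E_N)/(RT)].
(E_P−E_N)/(RT) = (90.1−107)×10³/(8.314×515) = -16900/4282 = -3.947.
k_N/k_P = (4.31×10^10/2.27×10^7)·exp(-3.947) = 1899 × 0.01931 = 36.7.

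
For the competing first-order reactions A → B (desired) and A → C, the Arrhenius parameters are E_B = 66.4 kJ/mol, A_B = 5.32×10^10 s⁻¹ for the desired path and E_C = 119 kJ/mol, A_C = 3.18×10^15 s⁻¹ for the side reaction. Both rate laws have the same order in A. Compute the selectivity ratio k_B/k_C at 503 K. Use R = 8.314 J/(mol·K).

4.85

Since both paths have the same order in A, the concentration cancels and S_{B/C} = k_B/k_C = (A_B/A_C)·exp[(E_C−E_B)/(RT)].
(E_C−E_B)/(RT) = (119−66.4)×10³/(8.314×503) = 52600/4182 = 12.58.
k_B/k_C = (5.32×10^10/3.18×10^15)·exp(12.58) = 1.673×10^-5 × 2.901×10^5 = 4.85.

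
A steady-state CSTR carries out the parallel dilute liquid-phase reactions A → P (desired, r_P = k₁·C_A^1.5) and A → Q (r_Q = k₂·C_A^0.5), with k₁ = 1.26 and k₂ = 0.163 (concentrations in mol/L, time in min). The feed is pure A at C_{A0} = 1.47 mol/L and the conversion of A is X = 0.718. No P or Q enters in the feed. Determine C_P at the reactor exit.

0.804 mol/L

Exit C_A = C_{A0}(1−X) = 1.47×0.282 = 0.4145 mol/L.
In a CSTR the entire volume is at exit conditions, so r_P = 1.26×0.4145^1.5 = 0.3363 and r_Q = 0.163×0.4145^0.5 = 0.1049.
Fraction of consumed A going to P: r_P/(r_P+r_Q) = 0.7622.
C_P = 0.7622·C_{A0}·X = 0.7622×1.47×0.718 = 0.804 mol/L.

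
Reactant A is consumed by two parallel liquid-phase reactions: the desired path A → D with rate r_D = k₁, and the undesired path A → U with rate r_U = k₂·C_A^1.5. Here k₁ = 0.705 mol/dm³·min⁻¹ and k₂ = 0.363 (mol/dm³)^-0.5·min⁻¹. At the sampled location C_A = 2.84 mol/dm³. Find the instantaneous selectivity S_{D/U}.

S_{D/U} = r_D/r_U = (k₁)/(k₂·C_A^1.5) = (k₁/k₂)·C_A^-1.5.
= (0.705) / (0.363×2.840^1.5) = 0.7050/1.737 = 0.406.
The undesired path is higher order in A, so low C_A (CSTR or dilute feed) favours D.

0.406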